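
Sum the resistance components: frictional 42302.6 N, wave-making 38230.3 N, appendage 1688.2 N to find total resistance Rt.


Formula: Rt = Rf + Rw + Ra
Substituting: Rt = 42302.6 + 38230.3 + 1688.2
Result: Rt = 82221.1 N

82221.1 N


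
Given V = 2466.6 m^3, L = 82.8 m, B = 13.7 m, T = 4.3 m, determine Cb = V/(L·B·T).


Formula: Cb = V / (L * B * T)
Step 1 — L * B * T = 82.8 * 13.7 * 4.3 = 4877.748 m^3
Step 2 — Cb = 2466.6 / 4877.748 ≈ 0.50568 (5 s.f.)

0.50568


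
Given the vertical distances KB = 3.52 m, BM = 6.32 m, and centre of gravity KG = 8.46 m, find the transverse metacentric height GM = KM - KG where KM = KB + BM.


Formula: GM = KB + BM - KG
Step 1 — KM = KB + BM = 3.52 + 6.32 = 9.84 m
Step 2 — GM = KM - KG = 9.84 - 8.46 = 1.38 m

1.38 m


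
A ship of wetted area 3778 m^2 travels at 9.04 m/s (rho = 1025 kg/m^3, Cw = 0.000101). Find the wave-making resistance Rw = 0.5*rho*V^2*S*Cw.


Formula: Rw = 0.5 * rho * V^2 * S * Cw
Step 1 — V^2 = 9.04^2 = 81.7216
Step 2 — 0.5 * rho * V^2 = 0.5 * 1025 * 81.7216 = 41882.32
Step 3 — Rw = 41882.32 * 3778 * 0.000101 ≈ 15981 N (5 s.f.)

15981 N


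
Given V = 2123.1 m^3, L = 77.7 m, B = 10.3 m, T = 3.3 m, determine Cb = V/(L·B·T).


Formula: Cb = V / (L * B * T)
Step 1 — L * B * T = 77.7 * 10.3 * 3.3 = 2641.023 m^3
Step 2 — Cb = 2123.1 / 2641.023 ≈ 0.80389 (5 s.f.)

0.80389


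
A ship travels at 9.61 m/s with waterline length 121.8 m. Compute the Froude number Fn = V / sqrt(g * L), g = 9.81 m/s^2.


Formula: Fn = V / sqrt(g * L)
Step 1 — g * L = 9.81 * 121.8 = 1194.858
Step 2 — sqrt(g * L) = sqrt(1194.858) = 34.566718
Step 3 — Fn = 9.61 / 34.566718 ≈ 0.27801 (5 s.f.)

0.27801


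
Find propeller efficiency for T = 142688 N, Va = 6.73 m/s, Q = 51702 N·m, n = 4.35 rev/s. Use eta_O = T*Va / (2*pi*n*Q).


Formula: eta = T * Va / (2 * pi * n * Q)
Step 1 — numerator = T * Va = 142688 * 6.73 = 960290.24
Step 2 — 2 * pi * n = 2 * pi * 4.35 = 27.331856
Step 3 — denominator = 27.331856 * 51702 = 1413111.62
Step 4 — eta = 960290.24 / 1413111.62 ≈ 0.67956 (5 s.f.)

0.67956


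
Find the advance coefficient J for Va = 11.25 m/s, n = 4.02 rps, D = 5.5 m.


Formula: J = Va / (n * D)
Step 1 — n * D = 4.02 * 5.5 = 22.11
Step 2 — J = 11.25 / 22.11 ≈ 0.50882 (5 s.f.)

0.50882


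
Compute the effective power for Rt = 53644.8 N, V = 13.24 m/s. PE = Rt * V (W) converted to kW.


Formula: PE = Rt * V / 1000 (kW)
Step 1 — PE (W) = 53644.8 * 13.24 = 710257.152 W
Step 2 — PE (kW) = 710257.152 / 1000 ≈ 710.26 kW (5 s.f.)

710.26 kW


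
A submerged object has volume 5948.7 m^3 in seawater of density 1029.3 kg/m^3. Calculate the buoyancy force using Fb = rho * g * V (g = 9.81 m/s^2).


Formula: Fb = rho * g * V
Substituting: Fb = 1029.3 * 9.81 * 5948.7
Intermediate: 1029.3 * 9.81 = 10097.433
Result: Fb = 10097.433 * 5948.7 ≈ 60067000 N (5 s.f.)

60067000 N


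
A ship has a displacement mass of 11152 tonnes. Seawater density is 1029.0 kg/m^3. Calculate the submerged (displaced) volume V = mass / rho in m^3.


Formula: V = mass / rho
Step 1 — convert tonnes to kg: 11152 t * 1000 = 11152000 kg
Step 2 — V = 11152000 / 1029.0 ≈ 10838 m^3 (5 s.f.)

10838 m^3


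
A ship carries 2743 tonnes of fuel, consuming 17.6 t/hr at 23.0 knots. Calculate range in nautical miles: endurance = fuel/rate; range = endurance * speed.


Formula: endurance = fuel / rate; range = endurance * speed
Step 1 — endurance = 2743 / 17.6 = 155.8523 hours
Step 2 — range = 155.8523 * 23.0 ≈ 3584.6 nautical miles (5 s.f.)

3584.6 NM


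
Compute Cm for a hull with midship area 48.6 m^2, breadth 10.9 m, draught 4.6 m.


Formula: Cm = Am / (B * T)
Step 1 — B * T = 10.9 * 4.6 = 50.14 m^2
Step 2 — Cm = 48.6 / 50.14 ≈ 0.96929 (5 s.f.)

0.96929


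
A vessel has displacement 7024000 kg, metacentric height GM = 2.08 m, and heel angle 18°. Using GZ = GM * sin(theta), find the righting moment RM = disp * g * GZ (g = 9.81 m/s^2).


Formula: GZ = GM * sin(theta); RM = disp * g * GZ
Step 1 — GZ = 2.08 * sin(18°) = 2.08 * 0.309017 = 0.642755 m
Step 2 — RM = 7024000 * 9.81 * 0.642755 ≈ 44289000 N·m (5 s.f.)

44289000 N·m


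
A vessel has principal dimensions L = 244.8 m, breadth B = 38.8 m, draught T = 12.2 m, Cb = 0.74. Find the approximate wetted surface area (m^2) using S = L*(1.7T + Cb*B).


Formula: S = 1.7*L*T + V/T with V = Cb*L*B*T, i.e. S = L * (1.7*T + Cb*B)
Step 1 — 1.7*T = 1.7 * 12.2 = 20.74 m
Step 2 — Cb*B = 0.74 * 38.8 = 28.712 m
Step 3 — 1.7*T + Cb*B = 20.74 + 28.712 = 49.452 m
Step 4 — S = 244.8 * 49.452 ≈ 12106 m^2 (5 s.f.)

12106 m^2


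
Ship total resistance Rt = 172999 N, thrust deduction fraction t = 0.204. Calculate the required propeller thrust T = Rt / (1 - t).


Formula: T = Rt / (1 - t)
Step 1 — (1 - t) = 1 - 0.204 = 0.796
Step 2 — T = 172999 / 0.796 ≈ 217340 N (5 s.f.)

217340 N


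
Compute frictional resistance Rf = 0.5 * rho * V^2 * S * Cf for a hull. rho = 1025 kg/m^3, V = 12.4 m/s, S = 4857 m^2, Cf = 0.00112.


Formula: Rf = 0.5 * rho * V^2 * S * Cf
Step 1 — V^2 = 12.4^2 = 153.76
Step 2 — 0.5 * rho * V^2 = 0.5 * 1025 * 153.76 = 78802.0
Step 3 — Rf = 78802.0 * 4857 * 0.00112 ≈ 428670 N (5 s.f.)

428670 N


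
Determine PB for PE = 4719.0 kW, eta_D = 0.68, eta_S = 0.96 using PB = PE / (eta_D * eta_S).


Formula: PB = PE / (eta_D * eta_S)
Step 1 — combined efficiency = eta_D * eta_S = 0.68 * 0.96 = 0.6528
Step 2 — PB = 4719.0 / 0.6528 ≈ 7228.9 kW (5 s.f.)

7228.9 kW


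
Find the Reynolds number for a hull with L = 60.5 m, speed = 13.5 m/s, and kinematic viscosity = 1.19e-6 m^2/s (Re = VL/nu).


Formula: Re = V * L / nu
Step 1 — V * L = 13.5 * 60.5 = 816.75 m^2/s
Step 2 — Re = 816.75 / 1.19e-6 = 6.86e+08

6.86e+08


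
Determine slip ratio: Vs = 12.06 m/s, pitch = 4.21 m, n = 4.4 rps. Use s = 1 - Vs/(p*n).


Formula: s = 1 - Vs / (p * n)
Step 1 — p * n = 4.21 * 4.4 = 18.524
Step 2 — Vs / (p*n) = 12.06 / 18.524 = 0.651047 (6 d.p.)
Step 3 — s = 1 - 0.651047 = 0.348953

0.348953


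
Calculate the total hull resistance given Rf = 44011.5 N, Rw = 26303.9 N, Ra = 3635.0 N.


Formula: Rt = Rf + Rw + Ra
Substituting: Rt = 44011.5 + 26303.9 + 3635.0
Result: Rt = 73950.4 N

73950.4 N


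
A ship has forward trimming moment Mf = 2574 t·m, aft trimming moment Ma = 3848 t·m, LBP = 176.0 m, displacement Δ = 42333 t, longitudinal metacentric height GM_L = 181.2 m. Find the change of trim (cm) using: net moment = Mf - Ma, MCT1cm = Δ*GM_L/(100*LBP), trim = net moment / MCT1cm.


Formula: net trimming moment = Mf - Ma; MCT1cm = Δ*GM_L/(100*LBP); trim = net moment / MCT1cm
Step 1 — net trimming moment = 2574 - 3848 = -1274 t·m
Step 2 — MCT1cm = 42333 * 181.2 / (100 * 176.0) = 435.8375 t·m/cm
Step 3 — trim = -1274 / 435.8375 ≈ -2.9231 cm (5 s.f.)

-2.9231 cm


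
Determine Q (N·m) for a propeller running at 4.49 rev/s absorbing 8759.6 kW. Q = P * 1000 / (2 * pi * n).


Formula: Q = P_W / (2 * pi * n)
Step 1 — P_W = 8759.6 kW * 1000 = 8759600.0 W
Step 2 — 2 * pi * n = 2 * pi * 4.49 = 28.211502
Step 3 — Q = 8759600.0 / 28.211502 ≈ 310500 N·m (5 s.f.)

310500 N·m


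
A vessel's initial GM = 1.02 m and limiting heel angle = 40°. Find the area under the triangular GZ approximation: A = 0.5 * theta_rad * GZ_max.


Formula: GZ_max = GM * sin(theta); Area = 0.5 * theta_rad * GZ_max
Step 1 — GZ_max = 1.02 * sin(40°) = 1.02 * 0.642788 = 0.655644 m
Step 2 — theta_rad = 40 * pi/180 = 0.698132 rad
Step 3 — Area = 0.5 * 0.698132 * 0.655644 ≈ 0.22886 m·rad (5 s.f.)

0.22886 m·rad


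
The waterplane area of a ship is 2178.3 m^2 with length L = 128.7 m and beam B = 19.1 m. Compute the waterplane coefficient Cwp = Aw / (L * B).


Formula: Cwp = Aw / (L * B)
Step 1 — L * B = 128.7 * 19.1 = 2458.17 m^2
Step 2 — Cwp = 2178.3 / 2458.17 ≈ 0.88615 (5 s.f.)

0.88615


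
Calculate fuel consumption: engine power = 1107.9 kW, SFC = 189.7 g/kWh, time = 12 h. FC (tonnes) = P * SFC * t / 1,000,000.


Formula: FC (tonnes) = P * SFC * t / 1,000,000
Step 1 — P * SFC * t = 1107.9 * 189.7 * 12 = 2522023.56 g
Step 2 — FC (tonnes) = 2522023.56 / 1,000,000 ≈ 2.5220 tonnes (5 s.f.)

2.5220 tonnes


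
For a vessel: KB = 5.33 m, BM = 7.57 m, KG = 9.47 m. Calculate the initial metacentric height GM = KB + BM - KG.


Formula: GM = KB + BM - KG
Step 1 — KM = KB + BM = 5.33 + 7.57 = 12.9 m
Step 2 — GM = KM - KG = 12.9 - 9.47 = 3.43 m

3.43 m


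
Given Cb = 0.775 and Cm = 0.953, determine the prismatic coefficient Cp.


Formula: Cp = Cb / Cm
Substituting: Cp = 0.775 / 0.953
Result: Cp ≈ 0.81322 (5 s.f.)

0.81322


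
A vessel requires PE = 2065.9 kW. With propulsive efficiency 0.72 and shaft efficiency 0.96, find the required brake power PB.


Formula: PB = PE / (eta_D * eta_S)
Step 1 — combined efficiency = eta_D * eta_S = 0.72 * 0.96 = 0.6912
Step 2 — PB = 2065.9 / 0.6912 ≈ 2988.9 kW (5 s.f.)

2988.9 kW


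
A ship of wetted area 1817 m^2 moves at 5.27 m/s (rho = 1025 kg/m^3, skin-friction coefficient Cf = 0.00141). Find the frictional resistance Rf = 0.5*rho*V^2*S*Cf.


Formula: Rf = 0.5 * rho * V^2 * S * Cf
Step 1 — V^2 = 5.27^2 = 27.7729
Step 2 — 0.5 * rho * V^2 = 0.5 * 1025 * 27.7729 = 14233.61125
Step 3 — Rf = 14233.61125 * 1817 * 0.00141 ≈ 36466 N (5 s.f.)

36466 N


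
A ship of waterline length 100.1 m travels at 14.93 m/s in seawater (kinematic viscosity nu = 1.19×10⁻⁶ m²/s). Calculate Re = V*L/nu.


Formula: Re = V * L / nu
Step 1 — V * L = 14.93 * 100.1 = 1494.493 m^2/s
Step 2 — Re = 1494.493 / 1.19e-6 = 1.26e+09

1.26e+09


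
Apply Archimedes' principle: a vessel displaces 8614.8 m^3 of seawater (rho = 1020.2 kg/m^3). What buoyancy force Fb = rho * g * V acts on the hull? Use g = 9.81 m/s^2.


Formula: Fb = rho * g * V
Substituting: Fb = 1020.2 * 9.81 * 8614.8
Intermediate: 1020.2 * 9.81 = 10008.162
Result: Fb = 10008.162 * 8614.8 ≈ 86218000 N (5 s.f.)

86218000 N


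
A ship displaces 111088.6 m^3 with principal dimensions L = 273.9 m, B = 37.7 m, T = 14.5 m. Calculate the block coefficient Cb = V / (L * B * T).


Formula: Cb = V / (L * B * T)
Step 1 — L * B * T = 273.9 * 37.7 * 14.5 = 149727.435 m^3
Step 2 — Cb = 111088.6 / 149727.435 ≈ 0.74194 (5 s.f.)

0.74194


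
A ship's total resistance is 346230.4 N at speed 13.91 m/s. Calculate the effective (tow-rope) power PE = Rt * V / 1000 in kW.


Formula: PE = Rt * V / 1000 (kW)
Step 1 — PE (W) = 346230.4 * 13.91 = 4816064.864 W
Step 2 — PE (kW) = 4816064.864 / 1000 ≈ 4816.1 kW (5 s.f.)

4816.1 kW


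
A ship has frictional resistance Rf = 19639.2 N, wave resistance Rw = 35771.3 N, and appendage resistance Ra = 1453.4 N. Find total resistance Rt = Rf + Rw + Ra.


Formula: Rt = Rf + Rw + Ra
Substituting: Rt = 19639.2 + 35771.3 + 1453.4
Result: Rt = 56863.9 N

56863.9 N


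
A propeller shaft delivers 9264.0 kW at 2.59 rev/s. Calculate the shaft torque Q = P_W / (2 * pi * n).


Formula: Q = P_W / (2 * pi * n)
Step 1 — P_W = 9264.0 kW * 1000 = 9264000.0 W
Step 2 — 2 * pi * n = 2 * pi * 2.59 = 16.27345
Step 3 — Q = 9264000.0 / 16.27345 ≈ 569270 N·m (5 s.f.)

569270 N·m


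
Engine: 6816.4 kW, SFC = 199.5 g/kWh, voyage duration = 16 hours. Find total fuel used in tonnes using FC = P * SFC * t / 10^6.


Formula: FC (tonnes) = P * SFC * t / 1,000,000
Step 1 — P * SFC * t = 6816.4 * 199.5 * 16 = 21757948.8 g
Step 2 — FC (tonnes) = 21757948.8 / 1,000,000 ≈ 21.758 tonnes (5 s.f.)

21.758 tonnes


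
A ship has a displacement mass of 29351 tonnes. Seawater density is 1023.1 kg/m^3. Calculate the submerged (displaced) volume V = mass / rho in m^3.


Formula: V = mass / rho
Step 1 — convert tonnes to kg: 29351 t * 1000 = 29351000 kg
Step 2 — V = 29351000 / 1023.1 ≈ 28688 m^3 (5 s.f.)

28688 m^3


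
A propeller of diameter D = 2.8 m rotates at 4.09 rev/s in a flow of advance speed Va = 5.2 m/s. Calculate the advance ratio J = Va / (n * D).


Formula: J = Va / (n * D)
Step 1 — n * D = 4.09 * 2.8 = 11.452
Step 2 — J = 5.2 / 11.452 ≈ 0.45407 (5 s.f.)

0.45407


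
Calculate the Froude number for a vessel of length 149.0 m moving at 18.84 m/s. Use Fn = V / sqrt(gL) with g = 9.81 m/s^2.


Formula: Fn = V / sqrt(g * L)
Step 1 — g * L = 9.81 * 149.0 = 1461.69
Step 2 — sqrt(g * L) = sqrt(1461.69) = 38.232055
Step 3 — Fn = 18.84 / 38.232055 ≈ 0.49278 (5 s.f.)

0.49278


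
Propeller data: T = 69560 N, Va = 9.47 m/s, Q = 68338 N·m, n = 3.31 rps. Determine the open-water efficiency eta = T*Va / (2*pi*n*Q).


Formula: eta = T * Va / (2 * pi * n * Q)
Step 1 — numerator = T * Va = 69560 * 9.47 = 658733.2
Step 2 — 2 * pi * n = 2 * pi * 3.31 = 20.797343
Step 3 — denominator = 20.797343 * 68338 = 1421248.83
Step 4 — eta = 658733.2 / 1421248.83 ≈ 0.46349 (5 s.f.)

0.46349


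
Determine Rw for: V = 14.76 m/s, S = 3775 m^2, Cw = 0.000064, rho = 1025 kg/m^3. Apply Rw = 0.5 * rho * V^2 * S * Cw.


Formula: Rw = 0.5 * rho * V^2 * S * Cw
Step 1 — V^2 = 14.76^2 = 217.8576
Step 2 — 0.5 * rho * V^2 = 0.5 * 1025 * 217.8576 = 111652.02
Step 3 — Rw = 111652.02 * 3775 * 0.000064 ≈ 26975 N (5 s.f.)

26975 N


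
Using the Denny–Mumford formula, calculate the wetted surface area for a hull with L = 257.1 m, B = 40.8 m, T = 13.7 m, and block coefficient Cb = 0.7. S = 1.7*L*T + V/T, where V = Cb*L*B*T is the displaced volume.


Formula: S = 1.7*L*T + V/T with V = Cb*L*B*T, i.e. S = L * (1.7*T + Cb*B)
Step 1 — 1.7*T = 1.7 * 13.7 = 23.29 m
Step 2 — Cb*B = 0.7 * 40.8 = 28.56 m
Step 3 — 1.7*T + Cb*B = 23.29 + 28.56 = 51.85 m
Step 4 — S = 257.1 * 51.85 ≈ 13331 m^2 (5 s.f.)

13331 m^2


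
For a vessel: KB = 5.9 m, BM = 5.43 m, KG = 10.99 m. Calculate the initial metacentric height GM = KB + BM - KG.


Formula: GM = KB + BM - KG
Step 1 — KM = KB + BM = 5.9 + 5.43 = 11.33 m
Step 2 — GM = KM - KG = 11.33 - 10.99 = 0.34 m

0.34 m


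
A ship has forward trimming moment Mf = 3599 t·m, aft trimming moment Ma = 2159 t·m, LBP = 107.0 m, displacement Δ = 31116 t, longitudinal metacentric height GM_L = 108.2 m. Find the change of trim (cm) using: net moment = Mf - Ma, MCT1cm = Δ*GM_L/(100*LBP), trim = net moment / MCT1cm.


Formula: net trimming moment = Mf - Ma; MCT1cm = Δ*GM_L/(100*LBP); trim = net moment / MCT1cm
Step 1 — net trimming moment = 3599 - 2159 = 1440 t·m
Step 2 — MCT1cm = 31116 * 108.2 / (100 * 107.0) = 314.6496 t·m/cm
Step 3 — trim = 1440 / 314.6496 ≈ 4.5765 cm (5 s.f.)

4.5765 cm


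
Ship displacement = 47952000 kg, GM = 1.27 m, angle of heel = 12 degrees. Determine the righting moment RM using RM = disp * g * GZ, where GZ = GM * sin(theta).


Formula: GZ = GM * sin(theta); RM = disp * g * GZ
Step 1 — GZ = 1.27 * sin(12°) = 1.27 * 0.207912 = 0.264048 m
Step 2 — RM = 47952000 * 9.81 * 0.264048 ≈ 124210000 N·m (5 s.f.)

124210000 N·m


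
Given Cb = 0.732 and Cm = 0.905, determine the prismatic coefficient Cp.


Formula: Cp = Cb / Cm
Substituting: Cp = 0.732 / 0.905
Result: Cp ≈ 0.80884 (5 s.f.)

0.80884


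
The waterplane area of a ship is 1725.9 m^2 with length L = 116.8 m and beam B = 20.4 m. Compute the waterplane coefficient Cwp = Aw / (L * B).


Formula: Cwp = Aw / (L * B)
Step 1 — L * B = 116.8 * 20.4 = 2382.72 m^2
Step 2 — Cwp = 1725.9 / 2382.72 ≈ 0.72434 (5 s.f.)

0.72434


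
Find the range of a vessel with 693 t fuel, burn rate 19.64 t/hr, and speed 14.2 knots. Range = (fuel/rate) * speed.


Formula: endurance = fuel / rate; range = endurance * speed
Step 1 — endurance = 693 / 19.64 = 35.2851 hours
Step 2 — range = 35.2851 * 14.2 ≈ 501.05 nautical miles (5 s.f.)

501.05 NM


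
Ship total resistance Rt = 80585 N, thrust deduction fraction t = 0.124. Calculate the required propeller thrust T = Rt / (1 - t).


Formula: T = Rt / (1 - t)
Step 1 — (1 - t) = 1 - 0.124 = 0.876
Step 2 — T = 80585 / 0.876 ≈ 91992 N (5 s.f.)

91992 N


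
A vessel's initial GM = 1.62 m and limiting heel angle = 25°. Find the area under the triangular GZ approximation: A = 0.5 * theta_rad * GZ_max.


Formula: GZ_max = GM * sin(theta); Area = 0.5 * theta_rad * GZ_max
Step 1 — GZ_max = 1.62 * sin(25°) = 1.62 * 0.422618 = 0.684641 m
Step 2 — theta_rad = 25 * pi/180 = 0.436332 rad
Step 3 — Area = 0.5 * 0.436332 * 0.684641 ≈ 0.14937 m·rad (5 s.f.)

0.14937 m·rad


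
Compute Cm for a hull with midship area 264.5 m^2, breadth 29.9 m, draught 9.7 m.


Formula: Cm = Am / (B * T)
Step 1 — B * T = 29.9 * 9.7 = 290.03 m^2
Step 2 — Cm = 264.5 / 290.03 ≈ 0.91197 (5 s.f.)

0.91197


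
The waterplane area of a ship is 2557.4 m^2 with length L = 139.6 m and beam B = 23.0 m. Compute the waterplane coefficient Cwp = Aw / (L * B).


Formula: Cwp = Aw / (L * B)
Step 1 — L * B = 139.6 * 23.0 = 3210.8 m^2
Step 2 — Cwp = 2557.4 / 3210.8 ≈ 0.79650 (5 s.f.)

0.79650


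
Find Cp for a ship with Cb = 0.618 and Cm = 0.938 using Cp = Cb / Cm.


Formula: Cp = Cb / Cm
Substituting: Cp = 0.618 / 0.938
Result: Cp ≈ 0.65885 (5 s.f.)

0.65885


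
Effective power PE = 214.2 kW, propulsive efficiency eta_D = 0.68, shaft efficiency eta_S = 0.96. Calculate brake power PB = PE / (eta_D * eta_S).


Formula: PB = PE / (eta_D * eta_S)
Step 1 — combined efficiency = eta_D * eta_S = 0.68 * 0.96 = 0.6528
Step 2 — PB = 214.2 / 0.6528 ≈ 328.12 kW (5 s.f.)

328.12 kW


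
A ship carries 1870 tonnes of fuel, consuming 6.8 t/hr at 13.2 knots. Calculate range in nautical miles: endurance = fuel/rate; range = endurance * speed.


Formula: endurance = fuel / rate; range = endurance * speed
Step 1 — endurance = 1870 / 6.8 = 275.0 hours
Step 2 — range = 275.0 * 13.2 ≈ 3630.0 nautical miles (5 s.f.)

3630.0 NM


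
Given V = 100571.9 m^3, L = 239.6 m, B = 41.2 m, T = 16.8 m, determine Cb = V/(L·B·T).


Formula: Cb = V / (L * B * T)
Step 1 — L * B * T = 239.6 * 41.2 * 16.8 = 165841.536 m^3
Step 2 — Cb = 100571.9 / 165841.536 ≈ 0.60643 (5 s.f.)

0.60643


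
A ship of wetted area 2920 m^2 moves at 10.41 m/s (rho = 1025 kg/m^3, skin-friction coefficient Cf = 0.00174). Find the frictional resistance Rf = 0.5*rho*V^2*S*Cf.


Formula: Rf = 0.5 * rho * V^2 * S * Cf
Step 1 — V^2 = 10.41^2 = 108.3681
Step 2 — 0.5 * rho * V^2 = 0.5 * 1025 * 108.3681 = 55538.65125
Step 3 — Rf = 55538.65125 * 2920 * 0.00174 ≈ 282180 N (5 s.f.)

282180 N


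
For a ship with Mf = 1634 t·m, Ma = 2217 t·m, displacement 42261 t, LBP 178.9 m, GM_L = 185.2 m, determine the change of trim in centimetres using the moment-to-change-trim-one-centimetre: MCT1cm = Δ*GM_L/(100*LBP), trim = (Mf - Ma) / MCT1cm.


Formula: net trimming moment = Mf - Ma; MCT1cm = Δ*GM_L/(100*LBP); trim = net moment / MCT1cm
Step 1 — net trimming moment = 1634 - 2217 = -583 t·m
Step 2 — MCT1cm = 42261 * 185.2 / (100 * 178.9) = 437.4923 t·m/cm
Step 3 — trim = -583 / 437.4923 ≈ -1.3326 cm (5 s.f.)

-1.3326 cm


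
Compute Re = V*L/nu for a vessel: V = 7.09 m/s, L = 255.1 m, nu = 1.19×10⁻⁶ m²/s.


Formula: Re = V * L / nu
Step 1 — V * L = 7.09 * 255.1 = 1808.659 m^2/s
Step 2 — Re = 1808.659 / 1.19e-6 = 1.52e+09

1.52e+09


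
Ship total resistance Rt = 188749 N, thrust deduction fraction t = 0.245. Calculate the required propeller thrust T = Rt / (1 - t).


Formula: T = Rt / (1 - t)
Step 1 — (1 - t) = 1 - 0.245 = 0.755
Step 2 — T = 188749 / 0.755 ≈ 250000 N (5 s.f.)

250000 N


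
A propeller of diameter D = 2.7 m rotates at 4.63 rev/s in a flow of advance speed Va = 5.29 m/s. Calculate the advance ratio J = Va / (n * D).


Formula: J = Va / (n * D)
Step 1 — n * D = 4.63 * 2.7 = 12.501
Step 2 — J = 5.29 / 12.501 ≈ 0.42317 (5 s.f.)

0.42317


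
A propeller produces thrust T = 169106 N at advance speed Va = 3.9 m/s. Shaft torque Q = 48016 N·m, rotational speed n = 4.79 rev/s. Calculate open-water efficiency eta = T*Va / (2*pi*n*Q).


Formula: eta = T * Va / (2 * pi * n * Q)
Step 1 — numerator = T * Va = 169106 * 3.9 = 659513.4
Step 2 — 2 * pi * n = 2 * pi * 4.79 = 30.096458
Step 3 — denominator = 30.096458 * 48016 = 1445111.53
Step 4 — eta = 659513.4 / 1445111.53 ≈ 0.45638 (5 s.f.)

0.45638


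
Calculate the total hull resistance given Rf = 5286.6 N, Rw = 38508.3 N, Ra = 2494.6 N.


Formula: Rt = Rf + Rw + Ra
Substituting: Rt = 5286.6 + 38508.3 + 2494.6
Result: Rt = 46289.5 N

46289.5 N


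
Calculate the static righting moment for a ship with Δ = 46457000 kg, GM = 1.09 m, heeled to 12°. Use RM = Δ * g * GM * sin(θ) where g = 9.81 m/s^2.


Formula: GZ = GM * sin(theta); RM = disp * g * GZ
Step 1 — GZ = 1.09 * sin(12°) = 1.09 * 0.207912 = 0.226624 m
Step 2 — RM = 46457000 * 9.81 * 0.226624 ≈ 103280000 N·m (5 s.f.)

103280000 N·m


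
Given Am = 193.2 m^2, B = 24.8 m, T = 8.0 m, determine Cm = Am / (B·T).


Formula: Cm = Am / (B * T)
Step 1 — B * T = 24.8 * 8.0 = 198.4 m^2
Step 2 — Cm = 193.2 / 198.4 ≈ 0.97379 (5 s.f.)

0.97379


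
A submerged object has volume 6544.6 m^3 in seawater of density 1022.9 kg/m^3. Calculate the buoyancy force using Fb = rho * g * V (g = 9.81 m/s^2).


Formula: Fb = rho * g * V
Substituting: Fb = 1022.9 * 9.81 * 6544.6
Intermediate: 1022.9 * 9.81 = 10034.649
Result: Fb = 10034.649 * 6544.6 ≈ 65673000 N (5 s.f.)

65673000 N


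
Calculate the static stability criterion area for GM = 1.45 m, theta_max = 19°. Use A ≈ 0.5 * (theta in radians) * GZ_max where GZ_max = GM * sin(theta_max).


Formula: GZ_max = GM * sin(theta); Area = 0.5 * theta_rad * GZ_max
Step 1 — GZ_max = 1.45 * sin(19°) = 1.45 * 0.325568 = 0.472074 m
Step 2 — theta_rad = 19 * pi/180 = 0.331613 rad
Step 3 — Area = 0.5 * 0.331613 * 0.472074 ≈ 0.078273 m·rad (5 s.f.)

0.078273 m·rad


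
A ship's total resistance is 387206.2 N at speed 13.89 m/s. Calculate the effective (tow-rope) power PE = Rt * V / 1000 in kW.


Formula: PE = Rt * V / 1000 (kW)
Step 1 — PE (W) = 387206.2 * 13.89 = 5378294.118 W
Step 2 — PE (kW) = 5378294.118 / 1000 ≈ 5378.3 kW (5 s.f.)

5378.3 kW


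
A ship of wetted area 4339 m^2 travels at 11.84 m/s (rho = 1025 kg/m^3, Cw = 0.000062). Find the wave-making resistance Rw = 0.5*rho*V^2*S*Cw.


Formula: Rw = 0.5 * rho * V^2 * S * Cw
Step 1 — V^2 = 11.84^2 = 140.1856
Step 2 — 0.5 * rho * V^2 = 0.5 * 1025 * 140.1856 = 71845.12
Step 3 — Rw = 71845.12 * 4339 * 0.000062 ≈ 19328 N (5 s.f.)

19328 N


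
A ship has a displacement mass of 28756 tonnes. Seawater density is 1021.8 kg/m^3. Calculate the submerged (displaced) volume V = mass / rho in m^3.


Formula: V = mass / rho
Step 1 — convert tonnes to kg: 28756 t * 1000 = 28756000 kg
Step 2 — V = 28756000 / 1021.8 ≈ 28142 m^3 (5 s.f.)

28142 m^3


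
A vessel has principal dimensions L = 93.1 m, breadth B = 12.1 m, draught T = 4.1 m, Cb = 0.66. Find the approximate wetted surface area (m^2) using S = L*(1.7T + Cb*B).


Formula: S = 1.7*L*T + V/T with V = Cb*L*B*T, i.e. S = L * (1.7*T + Cb*B)
Step 1 — 1.7*T = 1.7 * 4.1 = 6.97 m
Step 2 — Cb*B = 0.66 * 12.1 = 7.986 m
Step 3 — 1.7*T + Cb*B = 6.97 + 7.986 = 14.956 m
Step 4 — S = 93.1 * 14.956 ≈ 1392.4 m^2 (5 s.f.)

1392.4 m^2


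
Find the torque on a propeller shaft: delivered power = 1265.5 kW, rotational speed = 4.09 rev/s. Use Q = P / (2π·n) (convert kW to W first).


Formula: Q = P_W / (2 * pi * n)
Step 1 — P_W = 1265.5 kW * 1000 = 1265500.0 W
Step 2 — 2 * pi * n = 2 * pi * 4.09 = 25.698228
Step 3 — Q = 1265500.0 / 25.698228 ≈ 49245 N·m (5 s.f.)

49245 N·m


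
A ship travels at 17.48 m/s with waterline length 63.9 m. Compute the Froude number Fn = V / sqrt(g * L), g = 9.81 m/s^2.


Formula: Fn = V / sqrt(g * L)
Step 1 — g * L = 9.81 * 63.9 = 626.859
Step 2 — sqrt(g * L) = sqrt(626.859) = 25.037152
Step 3 — Fn = 17.48 / 25.037152 ≈ 0.69816 (5 s.f.)

0.69816


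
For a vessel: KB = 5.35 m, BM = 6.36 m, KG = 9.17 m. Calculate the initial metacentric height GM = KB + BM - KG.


Formula: GM = KB + BM - KG
Step 1 — KM = KB + BM = 5.35 + 6.36 = 11.71 m
Step 2 — GM = KM - KG = 11.71 - 9.17 = 2.54 m

2.54 m


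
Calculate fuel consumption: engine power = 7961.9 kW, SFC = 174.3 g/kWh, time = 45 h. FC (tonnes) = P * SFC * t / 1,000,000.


Formula: FC (tonnes) = P * SFC * t / 1,000,000
Step 1 — P * SFC * t = 7961.9 * 174.3 * 45 = 62449162.65 g
Step 2 — FC (tonnes) = 62449162.65 / 1,000,000 ≈ 62.449 tonnes (5 s.f.)

62.449 tonnes


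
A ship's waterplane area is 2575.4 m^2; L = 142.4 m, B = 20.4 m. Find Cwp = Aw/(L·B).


Formula: Cwp = Aw / (L * B)
Step 1 — L * B = 142.4 * 20.4 = 2904.96 m^2
Step 2 — Cwp = 2575.4 / 2904.96 ≈ 0.88655 (5 s.f.)

0.88655


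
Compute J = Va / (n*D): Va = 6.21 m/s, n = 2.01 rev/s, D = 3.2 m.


Formula: J = Va / (n * D)
Step 1 — n * D = 2.01 * 3.2 = 6.432
Step 2 — J = 6.21 / 6.432 ≈ 0.96549 (5 s.f.)

0.96549


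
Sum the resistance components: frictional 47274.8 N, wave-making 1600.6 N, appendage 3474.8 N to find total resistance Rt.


Formula: Rt = Rf + Rw + Ra
Substituting: Rt = 47274.8 + 1600.6 + 3474.8
Result: Rt = 52350.2 N

52350.2 N


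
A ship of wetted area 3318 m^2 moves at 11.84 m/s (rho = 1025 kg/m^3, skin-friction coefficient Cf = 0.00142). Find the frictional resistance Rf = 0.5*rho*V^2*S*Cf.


Formula: Rf = 0.5 * rho * V^2 * S * Cf
Step 1 — V^2 = 11.84^2 = 140.1856
Step 2 — 0.5 * rho * V^2 = 0.5 * 1025 * 140.1856 = 71845.12
Step 3 — Rf = 71845.12 * 3318 * 0.00142 ≈ 338500 N (5 s.f.)

338500 N


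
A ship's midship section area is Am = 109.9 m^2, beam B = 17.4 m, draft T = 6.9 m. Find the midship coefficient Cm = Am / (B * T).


Formula: Cm = Am / (B * T)
Step 1 — B * T = 17.4 * 6.9 = 120.06 m^2
Step 2 — Cm = 109.9 / 120.06 ≈ 0.91538 (5 s.f.)

0.91538


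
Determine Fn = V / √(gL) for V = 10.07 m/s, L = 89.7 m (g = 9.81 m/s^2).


Formula: Fn = V / sqrt(g * L)
Step 1 — g * L = 9.81 * 89.7 = 879.957
Step 2 — sqrt(g * L) = sqrt(879.957) = 29.664069
Step 3 — Fn = 10.07 / 29.664069 ≈ 0.33947 (5 s.f.)

0.33947


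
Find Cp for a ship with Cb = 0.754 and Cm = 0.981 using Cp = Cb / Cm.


Formula: Cp = Cb / Cm
Substituting: Cp = 0.754 / 0.981
Result: Cp ≈ 0.76860 (5 s.f.)

0.76860


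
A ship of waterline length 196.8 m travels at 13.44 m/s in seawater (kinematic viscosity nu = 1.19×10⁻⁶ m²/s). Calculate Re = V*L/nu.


Formula: Re = V * L / nu
Step 1 — V * L = 13.44 * 196.8 = 2644.992 m^2/s
Step 2 — Re = 2644.992 / 1.19e-6 = 2.22e+09

2.22e+09


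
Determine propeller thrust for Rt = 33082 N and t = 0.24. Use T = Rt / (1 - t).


Formula: T = Rt / (1 - t)
Step 1 — (1 - t) = 1 - 0.24 = 0.76
Step 2 — T = 33082 / 0.76 ≈ 43529 N (5 s.f.)

43529 N


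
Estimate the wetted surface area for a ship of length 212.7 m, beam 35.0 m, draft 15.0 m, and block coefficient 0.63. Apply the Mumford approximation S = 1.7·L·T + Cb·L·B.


Formula: S = 1.7*L*T + V/T with V = Cb*L*B*T, i.e. S = L * (1.7*T + Cb*B)
Step 1 — 1.7*T = 1.7 * 15.0 = 25.5 m
Step 2 — Cb*B = 0.63 * 35.0 = 22.05 m
Step 3 — 1.7*T + Cb*B = 25.5 + 22.05 = 47.55 m
Step 4 — S = 212.7 * 47.55 ≈ 10114 m^2 (5 s.f.)

10114 m^2


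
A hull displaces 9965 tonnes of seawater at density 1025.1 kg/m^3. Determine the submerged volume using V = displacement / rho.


Formula: V = mass / rho
Step 1 — convert tonnes to kg: 9965 t * 1000 = 9965000 kg
Step 2 — V = 9965000 / 1025.1 ≈ 9721.0 m^3 (5 s.f.)

9721.0 m^3


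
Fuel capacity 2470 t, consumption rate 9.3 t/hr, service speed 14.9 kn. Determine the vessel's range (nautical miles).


Formula: endurance = fuel / rate; range = endurance * speed
Step 1 — endurance = 2470 / 9.3 = 265.5914 hours
Step 2 — range = 265.5914 * 14.9 ≈ 3957.3 nautical miles (5 s.f.)

3957.3 NM


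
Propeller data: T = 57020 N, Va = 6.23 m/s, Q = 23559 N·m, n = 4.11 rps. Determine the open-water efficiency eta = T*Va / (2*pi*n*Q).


Formula: eta = T * Va / (2 * pi * n * Q)
Step 1 — numerator = T * Va = 57020 * 6.23 = 355234.6
Step 2 — 2 * pi * n = 2 * pi * 4.11 = 25.823892
Step 3 — denominator = 25.823892 * 23559 = 608385.07
Step 4 — eta = 355234.6 / 608385.07 ≈ 0.58390 (5 s.f.)

0.58390


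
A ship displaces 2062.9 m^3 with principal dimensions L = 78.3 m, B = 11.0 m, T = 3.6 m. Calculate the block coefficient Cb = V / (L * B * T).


Formula: Cb = V / (L * B * T)
Step 1 — L * B * T = 78.3 * 11.0 * 3.6 = 3100.68 m^3
Step 2 — Cb = 2062.9 / 3100.68 ≈ 0.66531 (5 s.f.)

0.66531


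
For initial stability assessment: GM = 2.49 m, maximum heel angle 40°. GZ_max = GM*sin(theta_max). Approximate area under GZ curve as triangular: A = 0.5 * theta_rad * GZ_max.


Formula: GZ_max = GM * sin(theta); Area = 0.5 * theta_rad * GZ_max
Step 1 — GZ_max = 2.49 * sin(40°) = 2.49 * 0.642788 = 1.600542 m
Step 2 — theta_rad = 40 * pi/180 = 0.698132 rad
Step 3 — Area = 0.5 * 0.698132 * 1.600542 ≈ 0.55869 m·rad (5 s.f.)

0.55869 m·rad


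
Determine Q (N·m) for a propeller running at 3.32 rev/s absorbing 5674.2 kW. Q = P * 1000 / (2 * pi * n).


Formula: Q = P_W / (2 * pi * n)
Step 1 — P_W = 5674.2 kW * 1000 = 5674200.0 W
Step 2 — 2 * pi * n = 2 * pi * 3.32 = 20.860175
Step 3 — Q = 5674200.0 / 20.860175 ≈ 272010 N·m (5 s.f.)

272010 N·m


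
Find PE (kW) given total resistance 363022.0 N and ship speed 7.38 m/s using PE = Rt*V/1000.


Formula: PE = Rt * V / 1000 (kW)
Step 1 — PE (W) = 363022.0 * 7.38 = 2679102.36 W
Step 2 — PE (kW) = 2679102.36 / 1000 ≈ 2679.1 kW (5 s.f.)

2679.1 kW


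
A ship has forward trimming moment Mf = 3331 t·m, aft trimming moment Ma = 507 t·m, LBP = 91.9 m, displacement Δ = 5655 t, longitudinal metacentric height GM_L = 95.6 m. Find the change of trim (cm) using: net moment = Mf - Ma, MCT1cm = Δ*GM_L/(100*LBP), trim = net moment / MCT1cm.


Formula: net trimming moment = Mf - Ma; MCT1cm = Δ*GM_L/(100*LBP); trim = net moment / MCT1cm
Step 1 — net trimming moment = 3331 - 507 = 2824 t·m
Step 2 — MCT1cm = 5655 * 95.6 / (100 * 91.9) = 58.8268 t·m/cm
Step 3 — trim = 2824 / 58.8268 ≈ 48.005 cm (5 s.f.)

48.005 cm


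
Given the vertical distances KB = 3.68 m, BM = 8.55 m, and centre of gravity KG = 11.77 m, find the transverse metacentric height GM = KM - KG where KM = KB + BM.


Formula: GM = KB + BM - KG
Step 1 — KM = KB + BM = 3.68 + 8.55 = 12.23 m
Step 2 — GM = KM - KG = 12.23 - 11.77 = 0.46 m

0.46 m


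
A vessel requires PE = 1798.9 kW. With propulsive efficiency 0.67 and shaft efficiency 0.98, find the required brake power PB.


Formula: PB = PE / (eta_D * eta_S)
Step 1 — combined efficiency = eta_D * eta_S = 0.67 * 0.98 = 0.6566
Step 2 — PB = 1798.9 / 0.6566 ≈ 2739.7 kW (5 s.f.)

2739.7 kW


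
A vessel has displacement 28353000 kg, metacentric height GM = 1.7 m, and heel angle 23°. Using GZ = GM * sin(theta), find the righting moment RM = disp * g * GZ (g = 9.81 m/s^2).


Formula: GZ = GM * sin(theta); RM = disp * g * GZ
Step 1 — GZ = 1.7 * sin(23°) = 1.7 * 0.390731 = 0.664243 m
Step 2 — RM = 28353000 * 9.81 * 0.664243 ≈ 184750000 N·m (5 s.f.)

184750000 N·m


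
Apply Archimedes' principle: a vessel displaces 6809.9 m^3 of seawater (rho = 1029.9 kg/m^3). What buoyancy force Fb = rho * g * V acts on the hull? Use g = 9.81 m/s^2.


Formula: Fb = rho * g * V
Substituting: Fb = 1029.9 * 9.81 * 6809.9
Intermediate: 1029.9 * 9.81 = 10103.319
Result: Fb = 10103.319 * 6809.9 ≈ 68803000 N (5 s.f.)

68803000 N


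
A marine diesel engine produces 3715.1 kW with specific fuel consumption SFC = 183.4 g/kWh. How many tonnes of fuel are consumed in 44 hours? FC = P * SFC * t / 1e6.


Formula: FC (tonnes) = P * SFC * t / 1,000,000
Step 1 — P * SFC * t = 3715.1 * 183.4 * 44 = 29979370.96 g
Step 2 — FC (tonnes) = 29979370.96 / 1,000,000 ≈ 29.979 tonnes (5 s.f.)

29.979 tonnes


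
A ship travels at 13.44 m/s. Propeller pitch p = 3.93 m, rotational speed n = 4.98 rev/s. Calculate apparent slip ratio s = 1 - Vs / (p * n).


Formula: s = 1 - Vs / (p * n)
Step 1 — p * n = 3.93 * 4.98 = 19.5714
Step 2 — Vs / (p*n) = 13.44 / 19.5714 = 0.686716 (6 d.p.)
Step 3 — s = 1 - 0.686716 = 0.313284

0.313284


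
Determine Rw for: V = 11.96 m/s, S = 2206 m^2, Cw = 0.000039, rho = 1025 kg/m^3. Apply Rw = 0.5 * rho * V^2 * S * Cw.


Formula: Rw = 0.5 * rho * V^2 * S * Cw
Step 1 — V^2 = 11.96^2 = 143.0416
Step 2 — 0.5 * rho * V^2 = 0.5 * 1025 * 143.0416 = 73308.82
Step 3 — Rw = 73308.82 * 2206 * 0.000039 ≈ 6307.1 N (5 s.f.)

6307.1 N


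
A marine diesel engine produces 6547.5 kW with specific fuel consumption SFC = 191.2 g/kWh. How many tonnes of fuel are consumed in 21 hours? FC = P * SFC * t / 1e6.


Formula: FC (tonnes) = P * SFC * t / 1,000,000
Step 1 — P * SFC * t = 6547.5 * 191.2 * 21 = 26289522.0 g
Step 2 — FC (tonnes) = 26289522.0 / 1,000,000 ≈ 26.290 tonnes (5 s.f.)

26.290 tonnes


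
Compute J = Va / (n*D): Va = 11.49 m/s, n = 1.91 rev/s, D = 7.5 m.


Formula: J = Va / (n * D)
Step 1 — n * D = 1.91 * 7.5 = 14.325
Step 2 — J = 11.49 / 14.325 ≈ 0.80209 (5 s.f.)

0.80209


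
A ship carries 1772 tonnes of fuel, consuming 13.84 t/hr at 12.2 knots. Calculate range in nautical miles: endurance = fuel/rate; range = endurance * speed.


Formula: endurance = fuel / rate; range = endurance * speed
Step 1 — endurance = 1772 / 13.84 = 128.0347 hours
Step 2 — range = 128.0347 * 12.2 ≈ 1562.0 nautical miles (5 s.f.)

1562.0 NM


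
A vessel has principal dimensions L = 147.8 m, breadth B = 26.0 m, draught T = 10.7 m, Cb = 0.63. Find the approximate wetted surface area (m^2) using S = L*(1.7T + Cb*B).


Formula: S = 1.7*L*T + V/T with V = Cb*L*B*T, i.e. S = L * (1.7*T + Cb*B)
Step 1 — 1.7*T = 1.7 * 10.7 = 18.19 m
Step 2 — Cb*B = 0.63 * 26.0 = 16.38 m
Step 3 — 1.7*T + Cb*B = 18.19 + 16.38 = 34.57 m
Step 4 — S = 147.8 * 34.57 ≈ 5109.4 m^2 (5 s.f.)

5109.4 m^2


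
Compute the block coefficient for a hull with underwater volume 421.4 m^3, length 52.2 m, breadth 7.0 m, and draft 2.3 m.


Formula: Cb = V / (L * B * T)
Step 1 — L * B * T = 52.2 * 7.0 * 2.3 = 840.42 m^3
Step 2 — Cb = 421.4 / 840.42 ≈ 0.50142 (5 s.f.)

0.50142


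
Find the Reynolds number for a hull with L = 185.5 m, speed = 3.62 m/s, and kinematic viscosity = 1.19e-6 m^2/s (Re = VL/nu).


Formula: Re = V * L / nu
Step 1 — V * L = 3.62 * 185.5 = 671.51 m^2/s
Step 2 — Re = 671.51 / 1.19e-6 = 5.64e+08

5.64e+08


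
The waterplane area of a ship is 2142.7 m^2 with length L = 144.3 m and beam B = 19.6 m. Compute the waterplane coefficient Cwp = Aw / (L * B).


Formula: Cwp = Aw / (L * B)
Step 1 — L * B = 144.3 * 19.6 = 2828.28 m^2
Step 2 — Cwp = 2142.7 / 2828.28 ≈ 0.75760 (5 s.f.)

0.75760


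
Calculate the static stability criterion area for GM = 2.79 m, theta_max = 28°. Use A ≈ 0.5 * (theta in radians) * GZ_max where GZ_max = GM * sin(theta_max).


Formula: GZ_max = GM * sin(theta); Area = 0.5 * theta_rad * GZ_max
Step 1 — GZ_max = 2.79 * sin(28°) = 2.79 * 0.469472 = 1.309827 m
Step 2 — theta_rad = 28 * pi/180 = 0.488692 rad
Step 3 — Area = 0.5 * 0.488692 * 1.309827 ≈ 0.32005 m·rad (5 s.f.)

0.32005 m·rad


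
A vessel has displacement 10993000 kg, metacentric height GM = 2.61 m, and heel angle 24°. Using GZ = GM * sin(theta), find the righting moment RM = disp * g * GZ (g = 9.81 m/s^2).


Formula: GZ = GM * sin(theta); RM = disp * g * GZ
Step 1 — GZ = 2.61 * sin(24°) = 2.61 * 0.406737 = 1.061584 m
Step 2 — RM = 10993000 * 9.81 * 1.061584 ≈ 114480000 N·m (5 s.f.)

114480000 N·m


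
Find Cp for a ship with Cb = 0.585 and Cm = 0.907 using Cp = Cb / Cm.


Formula: Cp = Cb / Cm
Substituting: Cp = 0.585 / 0.907
Result: Cp ≈ 0.64498 (5 s.f.)

0.64498


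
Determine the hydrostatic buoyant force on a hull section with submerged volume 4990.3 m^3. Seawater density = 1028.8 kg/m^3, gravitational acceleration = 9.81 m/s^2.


Formula: Fb = rho * g * V
Substituting: Fb = 1028.8 * 9.81 * 4990.3
Intermediate: 1028.8 * 9.81 = 10092.528
Result: Fb = 10092.528 * 4990.3 ≈ 50365000 N (5 s.f.)

50365000 N


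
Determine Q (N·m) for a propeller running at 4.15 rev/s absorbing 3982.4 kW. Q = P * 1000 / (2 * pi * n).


Formula: Q = P_W / (2 * pi * n)
Step 1 — P_W = 3982.4 kW * 1000 = 3982400.0 W
Step 2 — 2 * pi * n = 2 * pi * 4.15 = 26.075219
Step 3 — Q = 3982400.0 / 26.075219 ≈ 152730 N·m (5 s.f.)

152730 N·m


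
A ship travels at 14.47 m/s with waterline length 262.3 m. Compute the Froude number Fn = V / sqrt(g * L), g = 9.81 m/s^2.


Formula: Fn = V / sqrt(g * L)
Step 1 — g * L = 9.81 * 262.3 = 2573.163
Step 2 — sqrt(g * L) = sqrt(2573.163) = 50.726354
Step 3 — Fn = 14.47 / 50.726354 ≈ 0.28526 (5 s.f.)

0.28526


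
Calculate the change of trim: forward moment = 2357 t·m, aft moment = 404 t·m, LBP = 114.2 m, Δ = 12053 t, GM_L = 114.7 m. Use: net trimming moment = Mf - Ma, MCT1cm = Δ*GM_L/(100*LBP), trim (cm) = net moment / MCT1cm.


Formula: net trimming moment = Mf - Ma; MCT1cm = Δ*GM_L/(100*LBP); trim = net moment / MCT1cm
Step 1 — net trimming moment = 2357 - 404 = 1953 t·m
Step 2 — MCT1cm = 12053 * 114.7 / (100 * 114.2) = 121.0577 t·m/cm
Step 3 — trim = 1953 / 121.0577 ≈ 16.133 cm (5 s.f.)

16.133 cm


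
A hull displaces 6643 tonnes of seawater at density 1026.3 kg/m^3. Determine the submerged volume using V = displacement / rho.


Formula: V = mass / rho
Step 1 — convert tonnes to kg: 6643 t * 1000 = 6643000 kg
Step 2 — V = 6643000 / 1026.3 ≈ 6472.8 m^3 (5 s.f.)

6472.8 m^3


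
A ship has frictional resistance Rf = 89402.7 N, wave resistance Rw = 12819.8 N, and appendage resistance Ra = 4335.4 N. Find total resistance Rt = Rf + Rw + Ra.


Formula: Rt = Rf + Rw + Ra
Substituting: Rt = 89402.7 + 12819.8 + 4335.4
Result: Rt = 106557.9 N

106557.9 N


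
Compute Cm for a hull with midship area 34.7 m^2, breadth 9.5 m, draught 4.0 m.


Formula: Cm = Am / (B * T)
Step 1 — B * T = 9.5 * 4.0 = 38.0 m^2
Step 2 — Cm = 34.7 / 38.0 ≈ 0.91316 (5 s.f.)

0.91316


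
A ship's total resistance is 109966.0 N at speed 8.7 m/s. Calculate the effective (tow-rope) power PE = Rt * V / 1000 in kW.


Formula: PE = Rt * V / 1000 (kW)
Step 1 — PE (W) = 109966.0 * 8.7 = 956704.2 W
Step 2 — PE (kW) = 956704.2 / 1000 ≈ 956.70 kW (5 s.f.)

956.70 kW


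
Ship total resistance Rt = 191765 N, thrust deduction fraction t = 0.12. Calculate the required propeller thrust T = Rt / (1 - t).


Formula: T = Rt / (1 - t)
Step 1 — (1 - t) = 1 - 0.12 = 0.88
Step 2 — T = 191765 / 0.88 ≈ 217910 N (5 s.f.)

217910 N


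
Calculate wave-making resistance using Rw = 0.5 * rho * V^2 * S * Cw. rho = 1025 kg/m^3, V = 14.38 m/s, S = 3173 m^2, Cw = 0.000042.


Formula: Rw = 0.5 * rho * V^2 * S * Cw
Step 1 — V^2 = 14.38^2 = 206.7844
Step 2 — 0.5 * rho * V^2 = 0.5 * 1025 * 206.7844 = 105977.005
Step 3 — Rw = 105977.005 * 3173 * 0.000042 ≈ 14123 N (5 s.f.)

14123 N


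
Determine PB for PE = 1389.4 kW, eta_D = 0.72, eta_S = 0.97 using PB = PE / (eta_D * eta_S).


Formula: PB = PE / (eta_D * eta_S)
Step 1 — combined efficiency = eta_D * eta_S = 0.72 * 0.97 = 0.6984
Step 2 — PB = 1389.4 / 0.6984 ≈ 1989.4 kW (5 s.f.)

1989.4 kW


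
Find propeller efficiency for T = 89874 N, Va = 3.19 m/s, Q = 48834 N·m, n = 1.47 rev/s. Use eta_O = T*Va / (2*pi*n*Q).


Formula: eta = T * Va / (2 * pi * n * Q)
Step 1 — numerator = T * Va = 89874 * 3.19 = 286698.06
Step 2 — 2 * pi * n = 2 * pi * 1.47 = 9.236282
Step 3 — denominator = 9.236282 * 48834 = 451044.6
Step 4 — eta = 286698.06 / 451044.6 ≈ 0.63563 (5 s.f.)

0.63563


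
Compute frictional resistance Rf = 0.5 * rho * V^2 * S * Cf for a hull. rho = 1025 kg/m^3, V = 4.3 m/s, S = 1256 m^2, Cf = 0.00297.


Formula: Rf = 0.5 * rho * V^2 * S * Cf
Step 1 — V^2 = 4.3^2 = 18.49
Step 2 — 0.5 * rho * V^2 = 0.5 * 1025 * 18.49 = 9476.125
Step 3 — Rf = 9476.125 * 1256 * 0.00297 ≈ 35349 N (5 s.f.)

35349 N
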